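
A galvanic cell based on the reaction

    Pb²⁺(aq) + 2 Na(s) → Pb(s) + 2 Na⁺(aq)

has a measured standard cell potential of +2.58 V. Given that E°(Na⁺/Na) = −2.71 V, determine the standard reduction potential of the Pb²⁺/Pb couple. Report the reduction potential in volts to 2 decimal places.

−0.13 V

In the reaction as written the Pb²⁺/Pb couple is reduced (cathode) and Na⁺/Na is oxidized (anode), so E°cell = E°(Pb²⁺/Pb) − E°(Na⁺/Na).
E°(Pb²⁺/Pb) = E°cell + E°(anode) = +2.58 + (−2.71) = −0.13 V.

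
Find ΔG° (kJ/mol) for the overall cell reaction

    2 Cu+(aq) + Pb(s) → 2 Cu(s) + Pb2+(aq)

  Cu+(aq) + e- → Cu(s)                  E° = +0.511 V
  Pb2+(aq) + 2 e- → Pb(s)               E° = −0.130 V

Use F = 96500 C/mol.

−124 kJ/mol

In the reaction as written Cu+(aq) is reduced, so the Cu⁺/Cu couple is the cathode and Pb²⁺/Pb is the anode.
E°cell = +0.511 − (−0.130) = +0.641 V; balancing electrons gives n = 2.
ΔG° = −nFE°cell = −(2)(96500)(+0.641) J/mol = −124 kJ/mol.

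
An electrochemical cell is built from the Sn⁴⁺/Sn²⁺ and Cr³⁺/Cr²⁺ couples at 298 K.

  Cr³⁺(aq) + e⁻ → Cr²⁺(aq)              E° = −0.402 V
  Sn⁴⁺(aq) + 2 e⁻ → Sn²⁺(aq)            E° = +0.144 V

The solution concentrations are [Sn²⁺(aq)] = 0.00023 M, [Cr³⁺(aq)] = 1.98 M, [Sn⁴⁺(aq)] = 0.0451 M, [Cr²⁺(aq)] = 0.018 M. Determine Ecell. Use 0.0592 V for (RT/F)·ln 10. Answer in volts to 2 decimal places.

+0.49 V

Sn⁴⁺/Sn²⁺ is reduced (cathode, E° = +0.144 V) and Cr³⁺/Cr²⁺ is oxidized (anode).
E°cell = +0.144 − (−0.402) = +0.546 V, with n = 2 electrons transferred.
For the overall reaction Sn⁴⁺(aq) + 2 Cr²⁺(aq) → Sn²⁺(aq) + 2 Cr³⁺(aq), Q = ([Sn²⁺(aq)]·[Cr³⁺(aq)]^2) / ([Sn⁴⁺(aq)]·[Cr²⁺(aq)]^2) = 61.7, giving log Q = 1.790.
E = E° − (0.0592/n)·log Q = +0.546 − (0.0592/2)(1.790) = +0.49 V.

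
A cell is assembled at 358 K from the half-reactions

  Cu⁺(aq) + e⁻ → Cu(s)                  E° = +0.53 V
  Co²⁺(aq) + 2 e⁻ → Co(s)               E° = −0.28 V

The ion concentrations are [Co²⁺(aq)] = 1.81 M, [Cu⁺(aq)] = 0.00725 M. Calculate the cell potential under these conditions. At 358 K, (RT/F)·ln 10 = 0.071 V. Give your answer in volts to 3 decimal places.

+0.649 V

Cu⁺/Cu is reduced (cathode, E° = +0.53 V) and Co²⁺/Co is oxidized (anode).
E°cell = E°cat − E°an = +0.53 − (−0.28) = +0.81 V; n = 2.
For the overall reaction 2 Cu⁺(aq) + Co(s) → 2 Cu(s) + Co²⁺(aq), Q = [Co²⁺(aq)] / [Cu⁺(aq)]^2 = 3.44×10^4, giving log Q = 4.537.
By the Nernst equation, E = +0.81 − (0.071/2)·(4.537) = +0.649 V.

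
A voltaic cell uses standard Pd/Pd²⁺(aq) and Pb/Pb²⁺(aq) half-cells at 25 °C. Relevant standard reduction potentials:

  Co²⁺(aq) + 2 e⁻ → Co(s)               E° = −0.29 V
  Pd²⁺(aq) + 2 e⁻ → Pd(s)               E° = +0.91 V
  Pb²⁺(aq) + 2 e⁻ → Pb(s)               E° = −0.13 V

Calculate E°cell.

The Pd²⁺/Pd couple has the higher E°, so Pd ion is reduced (cathode) and Pb is oxidized (anode).
E°cell = E°(cathode) − E°(anode) = +0.91 − (−0.13) = +1.04 V.

+1.04 V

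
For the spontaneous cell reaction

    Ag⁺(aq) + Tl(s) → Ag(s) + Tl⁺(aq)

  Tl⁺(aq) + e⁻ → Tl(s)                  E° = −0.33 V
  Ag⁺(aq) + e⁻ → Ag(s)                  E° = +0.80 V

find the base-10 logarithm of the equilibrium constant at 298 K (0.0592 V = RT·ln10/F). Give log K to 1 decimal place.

The Ag⁺/Ag couple is reduced (cathode); E°cell = +0.80 − (−0.33) = +1.13 V with n = 1.
At equilibrium E = 0, so log K = nE°cell / 0.0592 = (1)(+1.13) / 0.0592 = 19.1.

log K = 19.1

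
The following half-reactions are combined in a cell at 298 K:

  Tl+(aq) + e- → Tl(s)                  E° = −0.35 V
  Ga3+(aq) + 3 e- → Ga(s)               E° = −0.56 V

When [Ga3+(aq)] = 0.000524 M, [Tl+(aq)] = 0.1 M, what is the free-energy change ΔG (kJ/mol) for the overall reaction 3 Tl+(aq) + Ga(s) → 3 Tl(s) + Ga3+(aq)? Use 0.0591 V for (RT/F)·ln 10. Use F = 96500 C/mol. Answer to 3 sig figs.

With Tl⁺/Tl reduced at the cathode, E°cell = −0.35 − (−0.56) = +0.21 V and n = 3.
Here Q = [Ga3+(aq)] / [Tl+(aq)]^3 = 0.524 (log Q = −0.281), giving E = +0.21 − (0.0591/3)·(−0.281) = +0.2155 V.
Finally ΔG = −nFE = −(3)(96500 C/mol)(+0.2155 V) = −62.4 kJ/mol.

−62.4 kJ/mol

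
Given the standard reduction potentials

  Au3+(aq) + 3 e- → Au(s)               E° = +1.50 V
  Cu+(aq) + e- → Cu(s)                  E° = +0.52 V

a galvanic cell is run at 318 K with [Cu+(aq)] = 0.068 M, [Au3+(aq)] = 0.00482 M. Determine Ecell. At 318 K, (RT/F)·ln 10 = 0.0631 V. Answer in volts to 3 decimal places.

The Au³⁺/Au couple has the more positive E°, so it is the cathode; Cu⁺/Cu is the anode.
E°cell = +1.50 − (+0.52) = +0.98 V, with n = 3 electrons transferred.
For the overall reaction Au3+(aq) + 3 Cu(s) → Au(s) + 3 Cu+(aq), Q = [Cu+(aq)]^3 / [Au3+(aq)] = 0.0652, giving log Q = −1.186.
Applying E = E° − (RT ln10/nF)·log Q gives +0.98 − (0.0631/3)(−1.186) = +1.005 V.

+1.005 V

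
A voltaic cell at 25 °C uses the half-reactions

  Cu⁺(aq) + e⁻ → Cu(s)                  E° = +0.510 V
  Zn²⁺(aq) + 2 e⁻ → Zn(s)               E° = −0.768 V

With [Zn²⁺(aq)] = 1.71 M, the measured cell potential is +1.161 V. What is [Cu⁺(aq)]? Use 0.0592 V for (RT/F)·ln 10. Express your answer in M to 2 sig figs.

The Cu⁺/Cu couple has the larger reduction potential, so it is the cathode: E°cell = +0.510 − (−0.768) = +1.278 V and n = 2.
From the Nernst equation, log Q = n(E° − E)/0.0592 = 2·(+1.278 − (+1.161))/0.0592 = 3.953.
Balancing electrons gives 2 Cu⁺(aq) + Zn(s) → 2 Cu(s) + Zn²⁺(aq); thus Q = [Zn²⁺(aq)] / [Cu⁺(aq)]^2.
Isolating [Cu⁺(aq)] in Q = 10^{3.953} yields log [Cu⁺(aq)] = −1.860, i.e. 0.014 M.

0.014 M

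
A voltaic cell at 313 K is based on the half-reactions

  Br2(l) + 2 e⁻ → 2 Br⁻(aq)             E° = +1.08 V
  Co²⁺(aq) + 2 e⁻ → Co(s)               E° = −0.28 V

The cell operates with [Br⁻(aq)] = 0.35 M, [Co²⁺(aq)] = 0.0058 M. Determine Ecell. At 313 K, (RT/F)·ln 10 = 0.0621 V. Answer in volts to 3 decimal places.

Br₂/Br⁻ is reduced (cathode, E° = +1.08 V) and Co²⁺/Co is oxidized (anode).
E°cell = +1.08 − (−0.28) = +1.36 V, with n = 2 electrons transferred.
For the overall reaction Br2(l) + Co(s) → 2 Br⁻(aq) + Co²⁺(aq), Q = [Br⁻(aq)]^2·[Co²⁺(aq)] = 0.00071, giving log Q = −3.148.
By the Nernst equation, E = +1.36 − (0.0621/2)·(−3.148) = +1.458 V.

+1.458 V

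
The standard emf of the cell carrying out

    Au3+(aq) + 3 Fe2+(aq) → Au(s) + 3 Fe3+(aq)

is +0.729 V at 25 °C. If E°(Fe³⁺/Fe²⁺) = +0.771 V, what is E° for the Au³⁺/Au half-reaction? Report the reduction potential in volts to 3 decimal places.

+1.500 V

In the reaction as written the Au³⁺/Au couple is reduced (cathode) and Fe³⁺/Fe²⁺ is oxidized (anode), so E°cell = E°(Au³⁺/Au) − E°(Fe³⁺/Fe²⁺).
E°(Au³⁺/Au) = E°cell + E°(anode) = +0.729 + (+0.771) = +1.500 V.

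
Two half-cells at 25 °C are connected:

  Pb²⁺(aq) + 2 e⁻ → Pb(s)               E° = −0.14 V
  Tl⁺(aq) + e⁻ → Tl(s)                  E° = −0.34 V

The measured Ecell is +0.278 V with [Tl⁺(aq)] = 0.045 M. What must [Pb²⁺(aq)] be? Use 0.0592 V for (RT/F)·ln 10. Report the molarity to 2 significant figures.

With Pb²⁺/Pb at the cathode and Tl⁺/Tl at the anode, E°cell = −0.14 − (−0.34) = +0.20 V (n = 2).
Since E = E° − (0.0592/n)·log Q, log Q = n(E° − E)/0.0592 = −2.635.
Balancing electrons gives Pb²⁺(aq) + 2 Tl(s) → Pb(s) + 2 Tl⁺(aq); thus Q = [Tl⁺(aq)]^2 / [Pb²⁺(aq)].
Solving for the unknown gives log [Pb²⁺(aq)] = −0.059, so [Pb²⁺(aq)] ≈ 0.87 M.

0.87 M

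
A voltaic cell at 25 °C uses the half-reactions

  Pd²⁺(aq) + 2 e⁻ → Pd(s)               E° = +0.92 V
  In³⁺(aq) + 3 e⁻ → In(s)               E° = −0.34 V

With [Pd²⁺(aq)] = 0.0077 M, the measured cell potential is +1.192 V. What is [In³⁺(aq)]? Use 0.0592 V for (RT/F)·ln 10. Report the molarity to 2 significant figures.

1.9 M

The Pd²⁺/Pd couple has the larger reduction potential, so it is the cathode: E°cell = +0.92 − (−0.34) = +1.26 V and n = 6.
Since E = E° − (0.0592/n)·log Q, log Q = n(E° − E)/0.0592 = 6.892.
The balanced reaction is 3 Pd²⁺(aq) + 2 In(s) → 3 Pd(s) + 2 In³⁺(aq), so Q = [In³⁺(aq)]^2 / [Pd²⁺(aq)]^3.
Solving for the unknown gives log [In³⁺(aq)] = 0.276, so [In³⁺(aq)] ≈ 1.9 M.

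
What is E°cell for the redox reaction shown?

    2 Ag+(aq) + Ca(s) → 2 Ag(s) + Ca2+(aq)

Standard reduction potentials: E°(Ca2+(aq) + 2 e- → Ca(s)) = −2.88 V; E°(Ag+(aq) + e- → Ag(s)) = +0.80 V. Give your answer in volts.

+3.68 V

In the reaction as written, Ag+(aq) is reduced (cathode) and Ca2+(aq) is produced by oxidation at the anode.
E°cell = E°(cathode) − E°(anode) = +0.80 − (−2.88) = +3.68 V.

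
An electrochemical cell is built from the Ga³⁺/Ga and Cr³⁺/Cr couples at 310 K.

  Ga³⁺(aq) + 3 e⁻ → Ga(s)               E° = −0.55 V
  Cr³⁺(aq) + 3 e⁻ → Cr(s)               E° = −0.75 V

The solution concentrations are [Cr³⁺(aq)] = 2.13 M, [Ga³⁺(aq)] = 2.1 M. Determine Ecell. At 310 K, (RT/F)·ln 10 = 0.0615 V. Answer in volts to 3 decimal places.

+0.200 V

Ga³⁺/Ga is reduced (cathode, E° = −0.55 V) and Cr³⁺/Cr is oxidized (anode).
E°cell = −0.55 − (−0.75) = +0.20 V, with n = 3 electrons transferred.
The balanced reaction is Ga³⁺(aq) + Cr(s) → Ga(s) + Cr³⁺(aq), so Q = [Cr³⁺(aq)] / [Ga³⁺(aq)] = 1.01 and log Q = 0.006.
E = E° − (0.0615/n)·log Q = +0.20 − (0.0615/3)(0.006) = +0.200 V.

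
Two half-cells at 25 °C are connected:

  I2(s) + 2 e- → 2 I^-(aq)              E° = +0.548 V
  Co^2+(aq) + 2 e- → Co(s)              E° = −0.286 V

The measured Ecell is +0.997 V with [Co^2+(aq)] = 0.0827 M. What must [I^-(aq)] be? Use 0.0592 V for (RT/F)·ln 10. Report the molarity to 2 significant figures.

With I₂/I⁻ at the cathode and Co²⁺/Co at the anode, E°cell = +0.548 − (−0.286) = +0.834 V (n = 2).
Since E = E° − (0.0592/n)·log Q, log Q = n(E° − E)/0.0592 = −5.507.
Balancing electrons gives I2(s) + Co(s) → 2 I^-(aq) + Co^2+(aq); thus Q = [I^-(aq)]^2·[Co^2+(aq)].
Substituting the known concentrations and solving, log [I^-(aq)] = −2.212 and [I^-(aq)] = 0.0061 M.

0.0061 M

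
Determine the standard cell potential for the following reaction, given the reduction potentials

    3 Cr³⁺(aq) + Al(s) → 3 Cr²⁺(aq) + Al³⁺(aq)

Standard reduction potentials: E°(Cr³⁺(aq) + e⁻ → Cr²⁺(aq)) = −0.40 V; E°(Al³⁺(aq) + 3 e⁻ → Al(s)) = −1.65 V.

+1.25 V

In the reaction as written, Cr³⁺(aq) is reduced (cathode) and Al³⁺(aq) is produced by oxidation at the anode.
E°cell = E°(cathode) − E°(anode) = −0.40 − (−1.65) = +1.25 V.
The positive value indicates the reaction is spontaneous as written.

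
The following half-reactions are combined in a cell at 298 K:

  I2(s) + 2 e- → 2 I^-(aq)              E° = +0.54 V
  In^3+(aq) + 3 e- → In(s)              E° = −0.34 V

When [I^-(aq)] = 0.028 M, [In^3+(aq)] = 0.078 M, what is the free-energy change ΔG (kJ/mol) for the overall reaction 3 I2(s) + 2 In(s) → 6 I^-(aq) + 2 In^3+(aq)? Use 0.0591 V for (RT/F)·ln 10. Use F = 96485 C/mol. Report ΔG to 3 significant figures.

−575 kJ/mol

With I₂/I⁻ reduced at the cathode, E°cell = +0.54 − (−0.34) = +0.88 V and n = 6.
Q = [I^-(aq)]^6·[In^3+(aq)]^2 = 2.93×10^−12, so log Q = −11.533 and E = +0.88 − (0.0591/6)(−11.533) = +0.9936 V.
Then ΔG = −nFE = −6 × 96485 × +0.9936 J/mol = −575 kJ/mol.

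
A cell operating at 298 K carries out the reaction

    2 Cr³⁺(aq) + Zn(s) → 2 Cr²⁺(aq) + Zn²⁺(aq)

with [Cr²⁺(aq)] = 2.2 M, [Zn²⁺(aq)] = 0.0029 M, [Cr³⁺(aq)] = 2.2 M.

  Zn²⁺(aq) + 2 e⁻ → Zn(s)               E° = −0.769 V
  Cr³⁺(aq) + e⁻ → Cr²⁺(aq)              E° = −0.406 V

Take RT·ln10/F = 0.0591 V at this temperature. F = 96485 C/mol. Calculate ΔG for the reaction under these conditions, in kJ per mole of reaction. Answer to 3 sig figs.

−84.5 kJ/mol

E°cell = −0.406 − (−0.769) = +0.363 V; the balanced reaction transfers n = 2 electrons.
Here Q = ([Cr²⁺(aq)]^2·[Zn²⁺(aq)]) / [Cr³⁺(aq)]^2 = 0.0029 (log Q = −2.538), giving E = +0.363 − (0.0591/2)·(−2.538) = +0.4380 V.
Finally ΔG = −nFE = −(2)(96485 C/mol)(+0.4380 V) = −84.5 kJ/mol.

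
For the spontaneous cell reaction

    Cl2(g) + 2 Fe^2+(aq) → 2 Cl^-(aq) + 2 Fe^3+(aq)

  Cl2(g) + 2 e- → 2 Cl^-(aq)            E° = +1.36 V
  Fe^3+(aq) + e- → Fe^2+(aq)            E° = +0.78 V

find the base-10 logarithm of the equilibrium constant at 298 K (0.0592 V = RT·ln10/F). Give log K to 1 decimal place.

log K = 19.6

The Cl₂/Cl⁻ couple is reduced (cathode); E°cell = +1.36 − (+0.78) = +0.58 V with n = 2.
At equilibrium E = 0, so log K = nE°cell / 0.0592 = (2)(+0.58) / 0.0592 = 19.6.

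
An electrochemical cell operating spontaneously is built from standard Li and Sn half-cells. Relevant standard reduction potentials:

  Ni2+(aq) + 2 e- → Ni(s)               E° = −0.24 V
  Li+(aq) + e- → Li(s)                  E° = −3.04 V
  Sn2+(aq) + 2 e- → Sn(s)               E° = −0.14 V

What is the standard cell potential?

The Sn²⁺/Sn couple has the higher E°, so Sn ion is reduced (cathode) and Li is oxidized (anode).
E°cell = E°(cathode) − E°(anode) = −0.14 − (−3.04) = +2.90 V.

+2.90 V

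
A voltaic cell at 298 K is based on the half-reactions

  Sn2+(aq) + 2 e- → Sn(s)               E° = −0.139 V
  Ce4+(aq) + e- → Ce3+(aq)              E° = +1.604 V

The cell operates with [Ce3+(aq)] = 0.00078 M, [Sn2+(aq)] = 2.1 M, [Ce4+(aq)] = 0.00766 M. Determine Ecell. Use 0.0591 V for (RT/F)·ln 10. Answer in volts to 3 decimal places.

Ce⁴⁺/Ce³⁺ is reduced (cathode, E° = +1.604 V) and Sn²⁺/Sn is oxidized (anode).
E°cell = +1.604 − (−0.139) = +1.743 V, with n = 2 electrons transferred.
The balanced reaction is 2 Ce4+(aq) + Sn(s) → 2 Ce3+(aq) + Sn2+(aq), so Q = ([Ce3+(aq)]^2·[Sn2+(aq)]) / [Ce4+(aq)]^2 = 0.0218 and log Q = −1.662.
By the Nernst equation, E = +1.743 − (0.0591/2)·(−1.662) = +1.792 V.

+1.792 V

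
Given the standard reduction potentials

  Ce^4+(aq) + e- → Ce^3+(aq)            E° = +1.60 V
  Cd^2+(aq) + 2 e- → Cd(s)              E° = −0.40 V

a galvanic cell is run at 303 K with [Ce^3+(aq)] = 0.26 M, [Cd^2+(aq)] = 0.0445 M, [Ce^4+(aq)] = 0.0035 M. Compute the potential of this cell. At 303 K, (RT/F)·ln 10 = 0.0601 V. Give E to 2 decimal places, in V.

+1.93 V

Since E°(Ce⁴⁺/Ce³⁺) > E°(Cd²⁺/Cd), Ce⁴⁺/Ce³⁺ serves as the cathode.
E°cell = E°cat − E°an = +1.60 − (−0.40) = +2.00 V; n = 2.
The balanced reaction is 2 Ce^4+(aq) + Cd(s) → 2 Ce^3+(aq) + Cd^2+(aq), so Q = ([Ce^3+(aq)]^2·[Cd^2+(aq)]) / [Ce^4+(aq)]^2 = 246 and log Q = 2.390.
Applying E = E° − (RT ln10/nF)·log Q gives +2.00 − (0.0601/2)(2.390) = +1.93 V.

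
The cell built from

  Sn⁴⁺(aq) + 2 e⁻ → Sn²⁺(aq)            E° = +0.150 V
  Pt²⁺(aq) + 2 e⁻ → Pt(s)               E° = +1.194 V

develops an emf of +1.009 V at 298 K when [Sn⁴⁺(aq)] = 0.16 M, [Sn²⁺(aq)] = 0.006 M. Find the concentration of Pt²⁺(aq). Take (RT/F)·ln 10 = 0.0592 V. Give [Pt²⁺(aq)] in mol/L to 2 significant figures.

The Pt²⁺/Pt couple has the larger reduction potential, so it is the cathode: E°cell = +1.194 − (+0.150) = +1.044 V and n = 2.
Rearranging E = E° − (0.0592/n)·log Q gives log Q = 2(+1.044 − (+1.009))/0.0592 = 1.182.
Balancing electrons gives Pt²⁺(aq) + Sn²⁺(aq) → Pt(s) + Sn⁴⁺(aq); thus Q = [Sn⁴⁺(aq)] / ([Pt²⁺(aq)]·[Sn²⁺(aq)]).
Isolating [Pt²⁺(aq)] in Q = 10^{1.182} yields log [Pt²⁺(aq)] = 0.244, i.e. 1.8 M.

1.8 M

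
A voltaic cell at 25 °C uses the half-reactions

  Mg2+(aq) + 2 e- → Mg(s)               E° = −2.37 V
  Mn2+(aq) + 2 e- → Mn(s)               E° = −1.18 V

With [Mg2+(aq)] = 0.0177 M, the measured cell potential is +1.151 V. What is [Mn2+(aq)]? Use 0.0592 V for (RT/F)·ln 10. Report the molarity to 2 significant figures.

0.00085 M

Mn²⁺/Mn is the cathode (higher E°); E°cell = −1.18 − (−2.37) = +1.19 V with n = 2.
Since E = E° − (0.0592/n)·log Q, log Q = n(E° − E)/0.0592 = 1.318.
For Mn2+(aq) + Mg(s) → Mn(s) + Mg2+(aq), the reaction quotient is Q = [Mg2+(aq)] / [Mn2+(aq)].
Solving for the unknown gives log [Mn2+(aq)] = −3.070, so [Mn2+(aq)] ≈ 0.00085 M.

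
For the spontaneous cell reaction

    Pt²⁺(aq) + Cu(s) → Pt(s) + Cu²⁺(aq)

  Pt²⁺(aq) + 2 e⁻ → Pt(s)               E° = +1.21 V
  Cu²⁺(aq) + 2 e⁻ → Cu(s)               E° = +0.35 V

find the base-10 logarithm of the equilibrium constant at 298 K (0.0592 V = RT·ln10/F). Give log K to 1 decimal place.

The Pt²⁺/Pt couple is reduced (cathode); E°cell = +1.21 − (+0.35) = +0.86 V with n = 2.
At equilibrium E = 0, so log K = nE°cell / 0.0592 = (2)(+0.86) / 0.0592 = 29.1.

log K = 29.1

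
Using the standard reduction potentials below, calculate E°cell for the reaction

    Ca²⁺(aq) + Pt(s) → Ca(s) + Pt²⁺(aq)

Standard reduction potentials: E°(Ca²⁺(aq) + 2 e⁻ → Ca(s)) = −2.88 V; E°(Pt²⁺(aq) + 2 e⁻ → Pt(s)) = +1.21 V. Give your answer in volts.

−4.09 V

In the reaction as written, Ca²⁺(aq) is reduced (cathode) and Pt²⁺(aq) is produced by oxidation at the anode.
E°cell = E°(cathode) − E°(anode) = −2.88 − (+1.21) = −4.09 V.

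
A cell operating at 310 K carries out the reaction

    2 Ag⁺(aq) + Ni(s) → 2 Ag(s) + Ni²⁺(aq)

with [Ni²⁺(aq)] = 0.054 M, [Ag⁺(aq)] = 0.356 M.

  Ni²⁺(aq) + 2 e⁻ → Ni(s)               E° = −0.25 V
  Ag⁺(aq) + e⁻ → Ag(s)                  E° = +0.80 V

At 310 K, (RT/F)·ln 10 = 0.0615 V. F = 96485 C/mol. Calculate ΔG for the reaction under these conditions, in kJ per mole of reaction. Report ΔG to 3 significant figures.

With Ag⁺/Ag reduced at the cathode, E°cell = +0.80 − (−0.25) = +1.05 V and n = 2.
Q = [Ni²⁺(aq)] / [Ag⁺(aq)]^2 = 0.426, so log Q = −0.371 and E = +1.05 − (0.0615/2)(−0.371) = +1.0614 V.
ΔG = −nFE = −(2)(96485)(+1.0614) J/mol = −205 kJ/mol.

−205 kJ/mol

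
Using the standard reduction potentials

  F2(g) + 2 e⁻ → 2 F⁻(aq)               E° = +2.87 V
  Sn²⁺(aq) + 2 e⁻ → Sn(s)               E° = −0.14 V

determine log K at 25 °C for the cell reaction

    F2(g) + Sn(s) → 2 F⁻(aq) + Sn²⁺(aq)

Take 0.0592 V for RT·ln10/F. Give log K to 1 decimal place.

log K = 101.7

The F₂/F⁻ couple is reduced (cathode); E°cell = +2.87 − (−0.14) = +3.01 V with n = 2.
At equilibrium E = 0, so log K = nE°cell / 0.0592 = (2)(+3.01) / 0.0592 = 101.7.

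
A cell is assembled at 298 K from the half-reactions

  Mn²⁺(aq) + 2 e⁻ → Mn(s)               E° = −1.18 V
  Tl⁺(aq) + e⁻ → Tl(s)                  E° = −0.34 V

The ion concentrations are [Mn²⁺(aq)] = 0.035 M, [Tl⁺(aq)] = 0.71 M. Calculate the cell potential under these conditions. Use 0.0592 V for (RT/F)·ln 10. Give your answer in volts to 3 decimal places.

+0.874 V

Tl⁺/Tl is reduced (cathode, E° = −0.34 V) and Mn²⁺/Mn is oxidized (anode).
E°cell = E°cat − E°an = −0.34 − (−1.18) = +0.84 V; n = 2.
Balancing gives 2 Tl⁺(aq) + Mn(s) → 2 Tl(s) + Mn²⁺(aq); hence Q = [Mn²⁺(aq)] / [Tl⁺(aq)]^2 = 0.0694 (log Q = −1.158).
Applying E = E° − (RT ln10/nF)·log Q gives +0.84 − (0.0592/2)(−1.158) = +0.874 V.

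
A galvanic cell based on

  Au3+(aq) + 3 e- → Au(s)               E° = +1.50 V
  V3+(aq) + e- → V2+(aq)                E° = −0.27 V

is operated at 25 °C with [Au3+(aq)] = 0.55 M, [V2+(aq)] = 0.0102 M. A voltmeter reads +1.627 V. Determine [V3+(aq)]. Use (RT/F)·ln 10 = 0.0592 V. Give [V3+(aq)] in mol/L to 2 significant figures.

With Au³⁺/Au at the cathode and V³⁺/V²⁺ at the anode, E°cell = +1.50 − (−0.27) = +1.77 V (n = 3).
From the Nernst equation, log Q = n(E° − E)/0.0592 = 3·(+1.77 − (+1.627))/0.0592 = 7.247.
The balanced reaction is Au3+(aq) + 3 V2+(aq) → Au(s) + 3 V3+(aq), so Q = [V3+(aq)]^3 / ([Au3+(aq)]·[V2+(aq)]^3).
Solving for the unknown gives log [V3+(aq)] = 0.338, so [V3+(aq)] ≈ 2.2 M.

2.2 M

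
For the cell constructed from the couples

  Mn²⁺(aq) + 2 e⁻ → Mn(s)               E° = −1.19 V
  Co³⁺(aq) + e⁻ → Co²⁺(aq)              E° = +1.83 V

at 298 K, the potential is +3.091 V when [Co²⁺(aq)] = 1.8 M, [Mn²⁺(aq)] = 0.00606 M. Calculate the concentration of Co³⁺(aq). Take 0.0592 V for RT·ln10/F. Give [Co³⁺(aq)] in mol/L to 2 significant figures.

Co³⁺/Co²⁺ is the cathode (higher E°); E°cell = +1.83 − (−1.19) = +3.02 V with n = 2.
From the Nernst equation, log Q = n(E° − E)/0.0592 = 2·(+3.02 − (+3.091))/0.0592 = −2.399.
The balanced reaction is 2 Co³⁺(aq) + Mn(s) → 2 Co²⁺(aq) + Mn²⁺(aq), so Q = ([Co²⁺(aq)]^2·[Mn²⁺(aq)]) / [Co³⁺(aq)]^2.
Substituting the known concentrations and solving, log [Co³⁺(aq)] = 0.346 and [Co³⁺(aq)] = 2.2 M.

2.2 M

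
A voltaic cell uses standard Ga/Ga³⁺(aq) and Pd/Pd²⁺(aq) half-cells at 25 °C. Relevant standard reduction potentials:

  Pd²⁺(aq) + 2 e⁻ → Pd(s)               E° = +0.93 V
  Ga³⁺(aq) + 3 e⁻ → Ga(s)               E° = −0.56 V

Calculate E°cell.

+1.49 V

The Pd²⁺/Pd couple has the higher E°, so Pd ion is reduced (cathode) and Ga is oxidized (anode).
E°cell = E°(cathode) − E°(anode) = +0.93 − (−0.56) = +1.49 V.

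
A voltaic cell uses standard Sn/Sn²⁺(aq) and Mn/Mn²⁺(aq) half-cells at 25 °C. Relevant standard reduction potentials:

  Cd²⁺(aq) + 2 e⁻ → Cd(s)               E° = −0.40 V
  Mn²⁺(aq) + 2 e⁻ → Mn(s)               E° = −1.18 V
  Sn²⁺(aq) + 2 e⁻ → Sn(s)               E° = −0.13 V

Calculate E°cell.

Of the two couples in this cell, the one with the more positive reduction potential is reduced at the cathode: here that is Sn²⁺/Sn (−0.13 V); Mn²⁺/Mn (−1.18 V) is the anode.
E°cell = E°(cathode) − E°(anode) = −0.13 − (−1.18) = +1.05 V.

+1.05 V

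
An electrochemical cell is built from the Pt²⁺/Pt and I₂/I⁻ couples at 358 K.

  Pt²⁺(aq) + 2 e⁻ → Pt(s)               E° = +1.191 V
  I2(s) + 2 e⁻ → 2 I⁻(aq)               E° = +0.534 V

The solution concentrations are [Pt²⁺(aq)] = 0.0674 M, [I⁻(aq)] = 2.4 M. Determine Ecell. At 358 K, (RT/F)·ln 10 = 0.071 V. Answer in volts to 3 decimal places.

+0.642 V

The Pt²⁺/Pt couple has the more positive E°, so it is the cathode; I₂/I⁻ is the anode.
The standard potential is +1.191 − (+0.534) = +0.657 V and the balanced reaction transfers n = 2 electrons.
Balancing gives Pt²⁺(aq) + 2 I⁻(aq) → Pt(s) + I2(s); hence Q = 1 / ([Pt²⁺(aq)]·[I⁻(aq)]^2) = 2.58 (log Q = 0.411).
E = E° − (0.071/n)·log Q = +0.657 − (0.071/2)(0.411) = +0.642 V.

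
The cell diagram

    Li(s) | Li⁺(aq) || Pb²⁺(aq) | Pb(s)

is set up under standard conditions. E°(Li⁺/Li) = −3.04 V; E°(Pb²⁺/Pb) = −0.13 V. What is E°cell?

+2.91 V

By convention the left-hand electrode in cell notation is the anode (oxidation) and the right-hand electrode is the cathode (reduction).
E°cell = E°(right) − E°(left) = −0.13 − (−3.04) = +2.91 V.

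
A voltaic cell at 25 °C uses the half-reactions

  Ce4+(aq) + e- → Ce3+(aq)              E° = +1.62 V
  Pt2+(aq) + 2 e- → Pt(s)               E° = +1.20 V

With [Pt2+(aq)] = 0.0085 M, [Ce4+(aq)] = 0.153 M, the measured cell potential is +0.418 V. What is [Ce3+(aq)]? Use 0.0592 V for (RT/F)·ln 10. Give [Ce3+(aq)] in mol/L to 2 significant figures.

With Ce⁴⁺/Ce³⁺ at the cathode and Pt²⁺/Pt at the anode, E°cell = +1.62 − (+1.20) = +0.42 V (n = 2).
From the Nernst equation, log Q = n(E° − E)/0.0592 = 2·(+0.42 − (+0.418))/0.0592 = 0.068.
Balancing electrons gives 2 Ce4+(aq) + Pt(s) → 2 Ce3+(aq) + Pt2+(aq); thus Q = ([Ce3+(aq)]^2·[Pt2+(aq)]) / [Ce4+(aq)]^2.
Substituting the known concentrations and solving, log [Ce3+(aq)] = 0.254 and [Ce3+(aq)] = 1.8 M.

1.8 M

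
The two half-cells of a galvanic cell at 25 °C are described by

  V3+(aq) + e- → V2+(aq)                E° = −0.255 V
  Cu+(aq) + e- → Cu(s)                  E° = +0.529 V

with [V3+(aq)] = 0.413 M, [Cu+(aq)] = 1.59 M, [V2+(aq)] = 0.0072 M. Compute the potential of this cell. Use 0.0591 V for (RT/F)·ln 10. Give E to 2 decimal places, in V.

Cu⁺/Cu is reduced (cathode, E° = +0.529 V) and V³⁺/V²⁺ is oxidized (anode).
E°cell = E°cat − E°an = +0.529 − (−0.255) = +0.784 V; n = 1.
The balanced reaction is Cu+(aq) + V2+(aq) → Cu(s) + V3+(aq), so Q = [V3+(aq)] / ([Cu+(aq)]·[V2+(aq)]) = 36.1 and log Q = 1.557.
By the Nernst equation, E = +0.784 − (0.0591/1)·(1.557) = +0.69 V.

+0.69 V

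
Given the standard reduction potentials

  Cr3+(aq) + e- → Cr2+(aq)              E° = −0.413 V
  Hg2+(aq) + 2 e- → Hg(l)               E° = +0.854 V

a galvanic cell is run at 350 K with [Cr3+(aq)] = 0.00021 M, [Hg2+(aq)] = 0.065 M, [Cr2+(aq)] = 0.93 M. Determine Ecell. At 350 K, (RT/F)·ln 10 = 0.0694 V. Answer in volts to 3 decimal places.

Since E°(Hg²⁺/Hg) > E°(Cr³⁺/Cr²⁺), Hg²⁺/Hg serves as the cathode.
E°cell = +0.854 − (−0.413) = +1.267 V, with n = 2 electrons transferred.
Balancing gives Hg2+(aq) + 2 Cr2+(aq) → Hg(l) + 2 Cr3+(aq); hence Q = [Cr3+(aq)]^2 / ([Hg2+(aq)]·[Cr2+(aq)]^2) = 7.84×10^−7 (log Q = −6.105).
Applying E = E° − (RT ln10/nF)·log Q gives +1.267 − (0.0694/2)(−6.105) = +1.479 V.

+1.479 V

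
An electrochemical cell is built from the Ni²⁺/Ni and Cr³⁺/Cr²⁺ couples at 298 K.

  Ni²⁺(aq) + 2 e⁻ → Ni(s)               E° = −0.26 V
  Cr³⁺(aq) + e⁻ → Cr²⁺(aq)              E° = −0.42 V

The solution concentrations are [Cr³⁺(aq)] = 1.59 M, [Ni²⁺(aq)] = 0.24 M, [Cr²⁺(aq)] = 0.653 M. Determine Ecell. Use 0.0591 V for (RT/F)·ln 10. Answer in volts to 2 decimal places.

+0.12 V

Ni²⁺/Ni is reduced (cathode, E° = −0.26 V) and Cr³⁺/Cr²⁺ is oxidized (anode).
E°cell = −0.26 − (−0.42) = +0.16 V, with n = 2 electrons transferred.
For the overall reaction Ni²⁺(aq) + 2 Cr²⁺(aq) → Ni(s) + 2 Cr³⁺(aq), Q = [Cr³⁺(aq)]^2 / ([Ni²⁺(aq)]·[Cr²⁺(aq)]^2) = 24.7, giving log Q = 1.393.
By the Nernst equation, E = +0.16 − (0.0591/2)·(1.393) = +0.12 V.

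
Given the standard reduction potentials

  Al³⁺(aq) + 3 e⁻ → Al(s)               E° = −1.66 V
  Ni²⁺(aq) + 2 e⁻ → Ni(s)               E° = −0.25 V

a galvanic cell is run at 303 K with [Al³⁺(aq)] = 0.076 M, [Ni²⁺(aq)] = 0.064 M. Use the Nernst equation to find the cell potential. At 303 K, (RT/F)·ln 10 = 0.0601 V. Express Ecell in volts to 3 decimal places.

The Ni²⁺/Ni couple has the more positive E°, so it is the cathode; Al³⁺/Al is the anode.
The standard potential is −0.25 − (−1.66) = +1.41 V and the balanced reaction transfers n = 6 electrons.
For the overall reaction 3 Ni²⁺(aq) + 2 Al(s) → 3 Ni(s) + 2 Al³⁺(aq), Q = [Al³⁺(aq)]^2 / [Ni²⁺(aq)]^3 = 22, giving log Q = 1.343.
By the Nernst equation, E = +1.41 − (0.0601/6)·(1.343) = +1.397 V.

+1.397 V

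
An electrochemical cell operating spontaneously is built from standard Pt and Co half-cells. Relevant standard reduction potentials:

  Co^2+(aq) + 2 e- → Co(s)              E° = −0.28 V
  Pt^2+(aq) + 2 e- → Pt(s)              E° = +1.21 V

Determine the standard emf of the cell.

The Pt²⁺/Pt couple has the higher E°, so Pt ion is reduced (cathode) and Co is oxidized (anode).
E°cell = E°(cathode) − E°(anode) = +1.21 − (−0.28) = +1.49 V.

+1.49 V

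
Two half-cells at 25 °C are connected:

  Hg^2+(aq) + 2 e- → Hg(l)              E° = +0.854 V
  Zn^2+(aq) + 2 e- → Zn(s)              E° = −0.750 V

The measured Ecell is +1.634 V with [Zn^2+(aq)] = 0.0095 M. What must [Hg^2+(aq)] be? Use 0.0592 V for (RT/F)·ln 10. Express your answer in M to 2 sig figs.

0.098 M

Hg²⁺/Hg is the cathode (higher E°); E°cell = +0.854 − (−0.750) = +1.604 V with n = 2.
Rearranging E = E° − (0.0592/n)·log Q gives log Q = 2(+1.604 − (+1.634))/0.0592 = −1.014.
The balanced reaction is Hg^2+(aq) + Zn(s) → Hg(l) + Zn^2+(aq), so Q = [Zn^2+(aq)] / [Hg^2+(aq)].
Substituting the known concentrations and solving, log [Hg^2+(aq)] = −1.008 and [Hg^2+(aq)] = 0.098 M.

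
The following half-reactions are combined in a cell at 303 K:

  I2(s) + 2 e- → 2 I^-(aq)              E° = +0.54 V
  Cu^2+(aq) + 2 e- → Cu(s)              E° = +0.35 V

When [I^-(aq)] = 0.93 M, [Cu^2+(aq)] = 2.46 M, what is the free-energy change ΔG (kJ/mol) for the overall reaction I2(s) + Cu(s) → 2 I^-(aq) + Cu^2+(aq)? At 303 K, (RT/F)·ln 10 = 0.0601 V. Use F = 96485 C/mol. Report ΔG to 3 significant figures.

−34.8 kJ/mol

The standard cell potential is +0.54 − (+0.35) = +0.19 V, with n = 2 electrons in the balanced equation.
Q = [I^-(aq)]^2·[Cu^2+(aq)] = 2.13, so log Q = 0.328 and E = +0.19 − (0.0601/2)(0.328) = +0.1801 V.
Finally ΔG = −nFE = −(2)(96485 C/mol)(+0.1801 V) = −34.8 kJ/mol.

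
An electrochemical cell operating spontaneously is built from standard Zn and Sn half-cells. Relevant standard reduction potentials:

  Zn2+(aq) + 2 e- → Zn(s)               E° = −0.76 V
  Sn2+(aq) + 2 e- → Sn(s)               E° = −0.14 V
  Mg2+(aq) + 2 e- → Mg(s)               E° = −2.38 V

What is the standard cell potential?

The Sn²⁺/Sn couple has the higher E°, so Sn ion is reduced (cathode) and Zn is oxidized (anode).
E°cell = E°(cathode) − E°(anode) = −0.14 − (−0.76) = +0.62 V.

+0.62 V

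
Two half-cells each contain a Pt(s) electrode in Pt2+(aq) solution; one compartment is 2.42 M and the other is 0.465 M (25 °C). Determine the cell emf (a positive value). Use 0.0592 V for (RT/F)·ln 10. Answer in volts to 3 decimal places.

For a concentration cell E°cell = 0, since both electrodes use the same couple.
The compartment with the higher Pt2+(aq) concentration (2.42 M) acts as the cathode; ions are reduced there and produced at the dilute (0.465 M) anode.
With n = 2, Ecell = −(0.0592/2)·log([dilute]/[conc]) = −(0.0592/2)·log(0.465/2.42) = +0.021 V.

0.021 V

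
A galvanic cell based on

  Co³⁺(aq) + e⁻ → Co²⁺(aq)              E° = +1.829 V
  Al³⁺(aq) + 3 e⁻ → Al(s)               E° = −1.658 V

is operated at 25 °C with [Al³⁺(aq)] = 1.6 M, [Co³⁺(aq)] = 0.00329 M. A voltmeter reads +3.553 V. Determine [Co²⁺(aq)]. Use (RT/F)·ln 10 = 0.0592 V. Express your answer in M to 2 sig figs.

0.00022 M

Co³⁺/Co²⁺ is the cathode (higher E°); E°cell = +1.829 − (−1.658) = +3.487 V with n = 3.
Since E = E° − (0.0592/n)·log Q, log Q = n(E° − E)/0.0592 = −3.345.
The balanced reaction is 3 Co³⁺(aq) + Al(s) → 3 Co²⁺(aq) + Al³⁺(aq), so Q = ([Co²⁺(aq)]^3·[Al³⁺(aq)]) / [Co³⁺(aq)]^3.
Solving for the unknown gives log [Co²⁺(aq)] = −3.666, so [Co²⁺(aq)] ≈ 0.00022 M.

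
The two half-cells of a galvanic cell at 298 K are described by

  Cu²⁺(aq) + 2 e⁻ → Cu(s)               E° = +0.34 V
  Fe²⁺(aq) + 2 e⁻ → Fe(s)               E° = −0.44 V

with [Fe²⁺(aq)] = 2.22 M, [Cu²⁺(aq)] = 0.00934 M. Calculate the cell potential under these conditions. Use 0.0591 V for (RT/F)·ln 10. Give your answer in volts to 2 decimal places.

+0.71 V

The Cu²⁺/Cu couple has the more positive E°, so it is the cathode; Fe²⁺/Fe is the anode.
The standard potential is +0.34 − (−0.44) = +0.78 V and the balanced reaction transfers n = 2 electrons.
Balancing gives Cu²⁺(aq) + Fe(s) → Cu(s) + Fe²⁺(aq); hence Q = [Fe²⁺(aq)] / [Cu²⁺(aq)] = 238 (log Q = 2.376).
By the Nernst equation, E = +0.78 − (0.0591/2)·(2.376) = +0.71 V.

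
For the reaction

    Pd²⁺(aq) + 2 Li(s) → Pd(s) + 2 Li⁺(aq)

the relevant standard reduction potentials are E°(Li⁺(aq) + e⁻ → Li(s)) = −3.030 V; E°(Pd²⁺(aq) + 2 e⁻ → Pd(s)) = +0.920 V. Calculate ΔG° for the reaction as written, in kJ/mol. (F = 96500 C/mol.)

−762 kJ/mol

In the reaction as written Pd²⁺(aq) is reduced, so the Pd²⁺/Pd couple is the cathode and Li⁺/Li is the anode.
E°cell = +0.920 − (−3.030) = +3.950 V; balancing electrons gives n = 2.
ΔG° = −nFE°cell = −(2)(96500)(+3.950) J/mol = −762 kJ/mol.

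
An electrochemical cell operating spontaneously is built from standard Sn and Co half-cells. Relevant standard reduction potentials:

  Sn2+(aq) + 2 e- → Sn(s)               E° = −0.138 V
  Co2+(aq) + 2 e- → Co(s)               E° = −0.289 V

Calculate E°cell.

Of the two couples in this cell, the one with the more positive reduction potential is reduced at the cathode: here that is Sn²⁺/Sn (−0.138 V); Co²⁺/Co (−0.289 V) is the anode.
E°cell = E°(cathode) − E°(anode) = −0.138 − (−0.289) = +0.151 V.

+0.151 V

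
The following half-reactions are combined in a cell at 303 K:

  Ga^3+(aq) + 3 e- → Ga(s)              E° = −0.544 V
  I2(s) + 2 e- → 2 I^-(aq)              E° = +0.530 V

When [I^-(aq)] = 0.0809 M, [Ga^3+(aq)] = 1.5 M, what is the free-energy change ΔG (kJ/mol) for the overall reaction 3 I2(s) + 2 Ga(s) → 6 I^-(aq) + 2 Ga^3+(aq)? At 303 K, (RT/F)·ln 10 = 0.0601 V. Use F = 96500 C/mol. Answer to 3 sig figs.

E°cell = +0.530 − (−0.544) = +1.074 V; the balanced reaction transfers n = 6 electrons.
Q = [I^-(aq)]^6·[Ga^3+(aq)]^2 = 6.31×10^−7, so log Q = −6.200 and E = +1.074 − (0.0601/6)(−6.200) = +1.1361 V.
ΔG = −nFE = −(6)(96500)(+1.1361) J/mol = −658 kJ/mol.

−658 kJ/mol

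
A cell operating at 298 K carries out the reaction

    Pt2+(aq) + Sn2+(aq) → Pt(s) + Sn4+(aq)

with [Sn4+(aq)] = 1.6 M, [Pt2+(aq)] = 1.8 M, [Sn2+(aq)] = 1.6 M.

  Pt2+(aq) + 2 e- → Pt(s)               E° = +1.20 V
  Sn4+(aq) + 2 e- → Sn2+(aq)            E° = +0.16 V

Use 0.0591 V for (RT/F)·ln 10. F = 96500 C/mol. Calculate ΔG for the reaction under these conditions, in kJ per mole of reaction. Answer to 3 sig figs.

With Pt²⁺/Pt reduced at the cathode, E°cell = +1.20 − (+0.16) = +1.04 V and n = 2.
The reaction quotient is [Sn4+(aq)] / ([Pt2+(aq)]·[Sn2+(aq)]) = 0.556; by Nernst, E = +1.04 − (0.0591/2)(−0.255) = +1.0475 V.
Finally ΔG = −nFE = −(2)(96500 C/mol)(+1.0475 V) = −202 kJ/mol.

−202 kJ/mol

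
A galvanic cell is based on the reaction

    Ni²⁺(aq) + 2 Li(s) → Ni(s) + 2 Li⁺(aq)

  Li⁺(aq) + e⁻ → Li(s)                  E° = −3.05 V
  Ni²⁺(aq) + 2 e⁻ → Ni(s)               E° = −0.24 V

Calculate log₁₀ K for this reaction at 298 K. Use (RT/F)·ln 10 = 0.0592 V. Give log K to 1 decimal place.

The Ni²⁺/Ni couple is reduced (cathode); E°cell = −0.24 − (−3.05) = +2.81 V with n = 2.
At equilibrium E = 0, so log K = nE°cell / 0.0592 = (2)(+2.81) / 0.0592 = 94.9.

log K = 94.9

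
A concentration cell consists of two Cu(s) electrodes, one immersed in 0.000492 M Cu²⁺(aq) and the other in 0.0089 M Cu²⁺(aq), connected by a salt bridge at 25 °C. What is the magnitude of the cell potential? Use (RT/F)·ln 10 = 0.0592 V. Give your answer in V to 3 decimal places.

0.037 V

For a concentration cell E°cell = 0, since both electrodes use the same couple.
The compartment with the higher Cu²⁺(aq) concentration (0.0089 M) acts as the cathode; ions are reduced there and produced at the dilute (0.000492 M) anode.
With n = 2, Ecell = −(0.0592/2)·log([dilute]/[conc]) = −(0.0592/2)·log(0.000492/0.0089) = +0.037 V.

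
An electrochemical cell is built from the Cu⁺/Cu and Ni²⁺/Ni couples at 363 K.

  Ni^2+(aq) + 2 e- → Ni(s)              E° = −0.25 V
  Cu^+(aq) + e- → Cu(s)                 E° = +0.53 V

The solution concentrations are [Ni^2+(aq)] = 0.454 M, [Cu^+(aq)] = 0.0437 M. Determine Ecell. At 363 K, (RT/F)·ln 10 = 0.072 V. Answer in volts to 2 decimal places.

The Cu⁺/Cu couple has the more positive E°, so it is the cathode; Ni²⁺/Ni is the anode.
E°cell = E°cat − E°an = +0.53 − (−0.25) = +0.78 V; n = 2.
For the overall reaction 2 Cu^+(aq) + Ni(s) → 2 Cu(s) + Ni^2+(aq), Q = [Ni^2+(aq)] / [Cu^+(aq)]^2 = 238, giving log Q = 2.376.
E = E° − (0.072/n)·log Q = +0.78 − (0.072/2)(2.376) = +0.69 V.

+0.69 V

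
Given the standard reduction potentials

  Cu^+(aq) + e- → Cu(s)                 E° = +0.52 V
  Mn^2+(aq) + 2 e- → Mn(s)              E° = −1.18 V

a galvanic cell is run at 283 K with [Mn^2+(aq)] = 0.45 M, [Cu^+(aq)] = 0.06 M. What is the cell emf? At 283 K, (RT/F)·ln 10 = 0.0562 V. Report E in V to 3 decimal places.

+1.641 V

The Cu⁺/Cu couple has the more positive E°, so it is the cathode; Mn²⁺/Mn is the anode.
E°cell = +0.52 − (−1.18) = +1.70 V, with n = 2 electrons transferred.
The balanced reaction is 2 Cu^+(aq) + Mn(s) → 2 Cu(s) + Mn^2+(aq), so Q = [Mn^2+(aq)] / [Cu^+(aq)]^2 = 125 and log Q = 2.097.
Applying E = E° − (RT ln10/nF)·log Q gives +1.70 − (0.0562/2)(2.097) = +1.641 V.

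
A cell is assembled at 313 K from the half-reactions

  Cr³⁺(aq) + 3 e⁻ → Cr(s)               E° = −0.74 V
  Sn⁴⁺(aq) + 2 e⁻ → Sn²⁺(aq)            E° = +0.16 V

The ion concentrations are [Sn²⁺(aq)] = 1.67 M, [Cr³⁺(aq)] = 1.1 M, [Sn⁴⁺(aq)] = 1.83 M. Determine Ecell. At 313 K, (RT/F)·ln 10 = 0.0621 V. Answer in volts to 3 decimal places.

+0.900 V

Since E°(Sn⁴⁺/Sn²⁺) > E°(Cr³⁺/Cr), Sn⁴⁺/Sn²⁺ serves as the cathode.
The standard potential is +0.16 − (−0.74) = +0.90 V and the balanced reaction transfers n = 6 electrons.
For the overall reaction 3 Sn⁴⁺(aq) + 2 Cr(s) → 3 Sn²⁺(aq) + 2 Cr³⁺(aq), Q = ([Sn²⁺(aq)]^3·[Cr³⁺(aq)]^2) / [Sn⁴⁺(aq)]^3 = 0.92, giving log Q = −0.036.
Applying E = E° − (RT ln10/nF)·log Q gives +0.90 − (0.0621/6)(−0.036) = +0.900 V.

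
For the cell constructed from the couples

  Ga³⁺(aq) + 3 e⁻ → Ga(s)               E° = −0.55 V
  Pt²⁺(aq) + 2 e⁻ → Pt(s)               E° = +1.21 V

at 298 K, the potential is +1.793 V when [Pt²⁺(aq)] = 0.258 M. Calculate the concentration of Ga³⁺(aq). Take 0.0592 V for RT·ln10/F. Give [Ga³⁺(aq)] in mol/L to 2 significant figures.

Pt²⁺/Pt is the cathode (higher E°); E°cell = +1.21 − (−0.55) = +1.76 V with n = 6.
Rearranging E = E° − (0.0592/n)·log Q gives log Q = 6(+1.76 − (+1.793))/0.0592 = −3.345.
Balancing electrons gives 3 Pt²⁺(aq) + 2 Ga(s) → 3 Pt(s) + 2 Ga³⁺(aq); thus Q = [Ga³⁺(aq)]^2 / [Pt²⁺(aq)]^3.
Solving for the unknown gives log [Ga³⁺(aq)] = −2.555, so [Ga³⁺(aq)] ≈ 0.0028 M.

0.0028 M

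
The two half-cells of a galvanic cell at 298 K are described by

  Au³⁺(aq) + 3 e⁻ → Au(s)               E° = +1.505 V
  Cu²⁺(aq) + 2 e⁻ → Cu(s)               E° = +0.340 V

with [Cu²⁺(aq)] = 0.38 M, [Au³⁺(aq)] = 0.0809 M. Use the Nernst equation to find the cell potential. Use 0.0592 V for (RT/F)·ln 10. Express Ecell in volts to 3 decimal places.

The Au³⁺/Au couple has the more positive E°, so it is the cathode; Cu²⁺/Cu is the anode.
The standard potential is +1.505 − (+0.340) = +1.165 V and the balanced reaction transfers n = 6 electrons.
For the overall reaction 2 Au³⁺(aq) + 3 Cu(s) → 2 Au(s) + 3 Cu²⁺(aq), Q = [Cu²⁺(aq)]^3 / [Au³⁺(aq)]^2 = 8.38, giving log Q = 0.923.
Applying E = E° − (RT ln10/nF)·log Q gives +1.165 − (0.0592/6)(0.923) = +1.156 V.

+1.156 V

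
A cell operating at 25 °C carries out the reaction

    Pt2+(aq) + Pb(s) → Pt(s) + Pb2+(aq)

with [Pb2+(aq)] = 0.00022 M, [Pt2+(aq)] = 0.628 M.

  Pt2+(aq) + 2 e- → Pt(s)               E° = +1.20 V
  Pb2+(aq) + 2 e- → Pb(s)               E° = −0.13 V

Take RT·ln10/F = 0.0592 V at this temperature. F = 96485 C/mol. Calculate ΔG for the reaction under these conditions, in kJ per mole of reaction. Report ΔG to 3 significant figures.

−276 kJ/mol

E°cell = +1.20 − (−0.13) = +1.33 V; the balanced reaction transfers n = 2 electrons.
Here Q = [Pb2+(aq)] / [Pt2+(aq)] = 0.00035 (log Q = −3.456), giving E = +1.33 − (0.0592/2)·(−3.456) = +1.4323 V.
ΔG = −nFE = −(2)(96485)(+1.4323) J/mol = −276 kJ/mol.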